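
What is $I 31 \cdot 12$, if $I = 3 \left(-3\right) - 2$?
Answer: $-4092$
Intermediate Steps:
$I = -11$ ($I = -9 - 2 = -11$)
$I 31 \cdot 12 = \left(-11\right) 31 \cdot 12 = \left(-341\right) 12 = -4092$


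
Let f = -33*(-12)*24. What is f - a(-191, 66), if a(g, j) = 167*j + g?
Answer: -1327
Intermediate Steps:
f = 9504 (f = 396*24 = 9504)
a(g, j) = g + 167*j
f - a(-191, 66) = 9504 - (-191 + 167*66) = 9504 - (-191 + 11022) = 9504 - 1*10831 = 9504 - 10831 = -1327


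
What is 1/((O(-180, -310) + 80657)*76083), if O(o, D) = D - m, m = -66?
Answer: 1/6118062279 ≈ 1.6345e-10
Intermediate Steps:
O(o, D) = 66 + D (O(o, D) = D - 1*(-66) = D + 66 = 66 + D)
1/((O(-180, -310) + 80657)*76083) = 1/(((66 - 310) + 80657)*76083) = (1/76083)/(-244 + 80657) = (1/76083)/80413 = (1/80413)*(1/76083) = 1/6118062279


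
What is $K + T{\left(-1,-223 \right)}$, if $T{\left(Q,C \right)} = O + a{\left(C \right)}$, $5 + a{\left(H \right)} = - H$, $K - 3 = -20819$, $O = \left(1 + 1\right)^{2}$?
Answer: $-20594$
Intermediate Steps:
$O = 4$ ($O = 2^{2} = 4$)
$K = -20816$ ($K = 3 - 20819 = -20816$)
$a{\left(H \right)} = -5 - H$
$T{\left(Q,C \right)} = -1 - C$ ($T{\left(Q,C \right)} = 4 - \left(5 + C\right) = -1 - C$)
$K + T{\left(-1,-223 \right)} = -20816 - -222 = -20816 + \left(-1 + 223\right) = -20816 + 222 = -20594$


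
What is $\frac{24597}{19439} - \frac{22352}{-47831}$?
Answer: $\frac{230142805}{132826687} \approx 1.7327$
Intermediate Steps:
$\frac{24597}{19439} - \frac{22352}{-47831} = 24597 \cdot \frac{1}{19439} - - \frac{22352}{47831} = \frac{24597}{19439} + \frac{22352}{47831} = \frac{230142805}{132826687}$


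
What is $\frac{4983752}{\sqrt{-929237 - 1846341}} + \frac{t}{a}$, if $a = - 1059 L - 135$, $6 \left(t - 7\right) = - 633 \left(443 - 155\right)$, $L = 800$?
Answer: $\frac{30377}{847335} - \frac{2491876 i \sqrt{2775578}}{1387789} \approx 0.03585 - 2991.4 i$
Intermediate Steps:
$t = -30377$ ($t = 7 + \frac{\left(-633\right) \left(443 - 155\right)}{6} = 7 + \frac{\left(-633\right) 288}{6} = 7 + \frac{1}{6} \left(-182304\right) = 7 - 30384 = -30377$)
$a = -847335$ ($a = \left(-1059\right) 800 - 135 = -847200 - 135 = -847335$)
$\frac{4983752}{\sqrt{-929237 - 1846341}} + \frac{t}{a} = \frac{4983752}{\sqrt{-929237 - 1846341}} - \frac{30377}{-847335} = \frac{4983752}{\sqrt{-929237 - 1846341}} - - \frac{30377}{847335} = \frac{4983752}{\sqrt{-2775578}} + \frac{30377}{847335} = \frac{4983752}{i \sqrt{2775578}} + \frac{30377}{847335} = 4983752 \left(- \frac{i \sqrt{2775578}}{2775578}\right) + \frac{30377}{847335} = - \frac{2491876 i \sqrt{2775578}}{1387789} + \frac{30377}{847335} = \frac{30377}{847335} - \frac{2491876 i \sqrt{2775578}}{1387789}$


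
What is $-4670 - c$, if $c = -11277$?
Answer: $6607$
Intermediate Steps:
$-4670 - c = -4670 - -11277 = -4670 + 11277 = 6607$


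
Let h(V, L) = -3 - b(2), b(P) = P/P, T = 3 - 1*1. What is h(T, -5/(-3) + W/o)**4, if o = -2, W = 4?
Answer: 256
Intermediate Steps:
T = 2 (T = 3 - 1 = 2)
b(P) = 1
h(V, L) = -4 (h(V, L) = -3 - 1*1 = -3 - 1 = -4)
h(T, -5/(-3) + W/o)**4 = (-4)**4 = 256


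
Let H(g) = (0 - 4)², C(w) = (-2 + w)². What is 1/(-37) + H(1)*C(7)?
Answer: 14799/37 ≈ 399.97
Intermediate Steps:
H(g) = 16 (H(g) = (-4)² = 16)
1/(-37) + H(1)*C(7) = 1/(-37) + 16*(-2 + 7)² = -1/37 + 16*5² = -1/37 + 16*25 = -1/37 + 400 = 14799/37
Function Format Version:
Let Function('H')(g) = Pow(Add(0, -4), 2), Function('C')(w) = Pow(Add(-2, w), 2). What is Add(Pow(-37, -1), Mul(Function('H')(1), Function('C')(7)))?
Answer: Rational(14799, 37) ≈ 399.97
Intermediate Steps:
Function('H')(g) = 16 (Function('H')(g) = Pow(-4, 2) = 16)
Add(Pow(-37, -1), Mul(Function('H')(1), Function('C')(7))) = Add(Pow(-37, -1), Mul(16, Pow(Add(-2, 7), 2))) = Add(Rational(-1, 37), Mul(16, Pow(5, 2))) = Add(Rational(-1, 37), Mul(16, 25)) = Add(Rational(-1, 37), 400) = Rational(14799, 37)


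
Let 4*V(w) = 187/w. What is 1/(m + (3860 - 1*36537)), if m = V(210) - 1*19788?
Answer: -840/44070413 ≈ -1.9060e-5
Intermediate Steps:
V(w) = 187/(4*w) (V(w) = (187/w)/4 = 187/(4*w))
m = -16621733/840 (m = (187/4)/210 - 1*19788 = (187/4)*(1/210) - 19788 = 187/840 - 19788 = -16621733/840 ≈ -19788.)
1/(m + (3860 - 1*36537)) = 1/(-16621733/840 + (3860 - 1*36537)) = 1/(-16621733/840 + (3860 - 36537)) = 1/(-16621733/840 - 32677) = 1/(-44070413/840) = -840/44070413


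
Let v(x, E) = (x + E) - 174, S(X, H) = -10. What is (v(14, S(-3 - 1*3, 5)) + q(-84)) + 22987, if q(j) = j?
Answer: 22733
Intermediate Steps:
v(x, E) = -174 + E + x (v(x, E) = (E + x) - 174 = -174 + E + x)
(v(14, S(-3 - 1*3, 5)) + q(-84)) + 22987 = ((-174 - 10 + 14) - 84) + 22987 = (-170 - 84) + 22987 = -254 + 22987 = 22733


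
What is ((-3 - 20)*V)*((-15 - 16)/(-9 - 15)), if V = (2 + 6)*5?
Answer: -3565/3 ≈ -1188.3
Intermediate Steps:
V = 40 (V = 8*5 = 40)
((-3 - 20)*V)*((-15 - 16)/(-9 - 15)) = ((-3 - 20)*40)*((-15 - 16)/(-9 - 15)) = (-23*40)*(-31/(-24)) = -(-28520)*(-1)/24 = -920*31/24 = -3565/3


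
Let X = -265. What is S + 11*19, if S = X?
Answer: -56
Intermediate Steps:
S = -265
S + 11*19 = -265 + 11*19 = -265 + 209 = -56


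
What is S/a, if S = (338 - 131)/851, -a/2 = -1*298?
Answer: 9/22052 ≈ 0.00040813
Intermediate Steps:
a = 596 (a = -(-2)*298 = -2*(-298) = 596)
S = 9/37 (S = 207*(1/851) = 9/37 ≈ 0.24324)
S/a = (9/37)/596 = (9/37)*(1/596) = 9/22052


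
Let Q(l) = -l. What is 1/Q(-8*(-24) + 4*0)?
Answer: -1/192 ≈ -0.0052083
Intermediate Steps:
1/Q(-8*(-24) + 4*0) = 1/(-(-8*(-24) + 4*0)) = 1/(-(192 + 0)) = 1/(-1*192) = 1/(-192) = -1/192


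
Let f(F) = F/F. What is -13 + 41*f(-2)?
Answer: 28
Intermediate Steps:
f(F) = 1
-13 + 41*f(-2) = -13 + 41*1 = -13 + 41 = 28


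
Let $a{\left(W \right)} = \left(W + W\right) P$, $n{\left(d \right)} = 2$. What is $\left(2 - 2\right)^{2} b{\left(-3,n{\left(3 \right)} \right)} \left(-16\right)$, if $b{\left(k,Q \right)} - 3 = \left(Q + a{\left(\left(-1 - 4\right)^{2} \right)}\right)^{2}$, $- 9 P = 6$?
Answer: $0$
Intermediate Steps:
$P = - \frac{2}{3}$ ($P = \left(- \frac{1}{9}\right) 6 = - \frac{2}{3} \approx -0.66667$)
$a{\left(W \right)} = - \frac{4 W}{3}$ ($a{\left(W \right)} = \left(W + W\right) \left(- \frac{2}{3}\right) = 2 W \left(- \frac{2}{3}\right) = - \frac{4 W}{3}$)
$b{\left(k,Q \right)} = 3 + \left(- \frac{100}{3} + Q\right)^{2}$ ($b{\left(k,Q \right)} = 3 + \left(Q - \frac{4 \left(-1 - 4\right)^{2}}{3}\right)^{2} = 3 + \left(Q - \frac{4 \left(-5\right)^{2}}{3}\right)^{2} = 3 + \left(Q - \frac{100}{3}\right)^{2} = 3 + \left(- \frac{100}{3} + Q\right)^{2}$)
$\left(2 - 2\right)^{2} b{\left(-3,n{\left(3 \right)} \right)} \left(-16\right) = \left(2 - 2\right)^{2} \left(3 + \frac{\left(-100 + 3 \cdot 2\right)^{2}}{9}\right) \left(-16\right) = 0^{2} \left(3 + \frac{\left(-100 + 6\right)^{2}}{9}\right) \left(-16\right) = 0 \left(3 + \frac{\left(-94\right)^{2}}{9}\right) \left(-16\right) = 0 \left(3 + \frac{1}{9} \cdot 8836\right) \left(-16\right) = 0 \left(3 + \frac{8836}{9}\right) \left(-16\right) = 0 \cdot \frac{8863}{9} \left(-16\right) = 0 \left(-16\right) = 0$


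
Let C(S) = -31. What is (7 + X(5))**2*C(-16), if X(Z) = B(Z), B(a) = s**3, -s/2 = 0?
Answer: -1519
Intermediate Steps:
s = 0 (s = -2*0 = 0)
B(a) = 0 (B(a) = 0**3 = 0)
X(Z) = 0
(7 + X(5))**2*C(-16) = (7 + 0)**2*(-31) = 7**2*(-31) = 49*(-31) = -1519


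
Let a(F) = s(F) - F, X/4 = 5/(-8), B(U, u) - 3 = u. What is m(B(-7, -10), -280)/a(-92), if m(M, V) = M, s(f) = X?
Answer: -14/179 ≈ -0.078212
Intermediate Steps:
B(U, u) = 3 + u
X = -5/2 (X = 4*(5/(-8)) = 4*(5*(-⅛)) = 4*(-5/8) = -5/2 ≈ -2.5000)
s(f) = -5/2
a(F) = -5/2 - F
m(B(-7, -10), -280)/a(-92) = (3 - 10)/(-5/2 - 1*(-92)) = -7/(-5/2 + 92) = -7/179/2 = -7*2/179 = -14/179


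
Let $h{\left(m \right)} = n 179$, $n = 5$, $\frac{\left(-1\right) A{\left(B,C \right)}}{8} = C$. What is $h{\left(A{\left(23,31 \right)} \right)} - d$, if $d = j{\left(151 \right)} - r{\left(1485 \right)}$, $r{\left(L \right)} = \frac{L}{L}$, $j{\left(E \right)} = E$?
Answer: $745$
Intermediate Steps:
$r{\left(L \right)} = 1$
$A{\left(B,C \right)} = - 8 C$
$h{\left(m \right)} = 895$ ($h{\left(m \right)} = 5 \cdot 179 = 895$)
$d = 150$ ($d = 151 - 1 = 150$)
$h{\left(A{\left(23,31 \right)} \right)} - d = 895 - 150 = 745$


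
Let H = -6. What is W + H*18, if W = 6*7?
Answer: -66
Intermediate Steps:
W = 42
W + H*18 = 42 - 6*18 = 42 - 108 = -66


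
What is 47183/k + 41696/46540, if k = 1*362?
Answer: 552747693/4211870 ≈ 131.24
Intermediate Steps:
k = 362
47183/k + 41696/46540 = 47183/362 + 41696/46540 = 47183*(1/362) + 41696*(1/46540) = 47183/362 + 10424/11635 = 552747693/4211870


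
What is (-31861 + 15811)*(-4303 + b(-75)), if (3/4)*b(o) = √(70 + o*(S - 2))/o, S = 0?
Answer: 69063150 + 1712*√55/3 ≈ 6.9067e+7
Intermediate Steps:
b(o) = 4*√(70 - 2*o)/(3*o) (b(o) = 4*(√(70 + o*(0 - 2))/o)/3 = 4*(√(70 + o*(-2))/o)/3 = 4*(√(70 - 2*o)/o)/3 = 4*√(70 - 2*o)/(3*o))
(-31861 + 15811)*(-4303 + b(-75)) = (-31861 + 15811)*(-4303 + (4/3)*√(70 - 2*(-75))/(-75)) = -16050*(-4303 + (4/3)*(-1/75)*√(70 + 150)) = -16050*(-4303 + (4/3)*(-1/75)*√220) = -16050*(-4303 + (4/3)*(-1/75)*(2*√55)) = -16050*(-4303 - 8*√55/225) = 69063150 + 1712*√55/3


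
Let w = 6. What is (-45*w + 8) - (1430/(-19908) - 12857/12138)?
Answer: -375221614/1438353 ≈ -260.87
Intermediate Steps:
(-45*w + 8) - (1430/(-19908) - 12857/12138) = (-45*6 + 8) - (1430/(-19908) - 12857/12138) = (-270 + 8) - (1430*(-1/19908) - 12857*1/12138) = -262 - (-715/9954 - 12857/12138) = -262 - 1*(-1626872/1438353) = -262 + 1626872/1438353 = -375221614/1438353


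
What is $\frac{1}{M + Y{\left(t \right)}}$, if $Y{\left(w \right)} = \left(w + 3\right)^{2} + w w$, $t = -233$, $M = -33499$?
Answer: $\frac{1}{73690} \approx 1.357 \cdot 10^{-5}$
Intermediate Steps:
$Y{\left(w \right)} = w^{2} + \left(3 + w\right)^{2}$ ($Y{\left(w \right)} = \left(3 + w\right)^{2} + w^{2} = w^{2} + \left(3 + w\right)^{2}$)
$\frac{1}{M + Y{\left(t \right)}} = \frac{1}{-33499 + \left(\left(-233\right)^{2} + \left(3 - 233\right)^{2}\right)} = \frac{1}{-33499 + \left(54289 + \left(-230\right)^{2}\right)} = \frac{1}{-33499 + \left(54289 + 52900\right)} = \frac{1}{-33499 + 107189} = \frac{1}{73690}$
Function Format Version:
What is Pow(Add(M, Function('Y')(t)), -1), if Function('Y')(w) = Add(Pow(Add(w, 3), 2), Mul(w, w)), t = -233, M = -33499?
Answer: Rational(1, 73690) ≈ 1.3570e-5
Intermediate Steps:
Function('Y')(w) = Add(Pow(w, 2), Pow(Add(3, w), 2)) (Function('Y')(w) = Add(Pow(Add(3, w), 2), Pow(w, 2)) = Add(Pow(w, 2), Pow(Add(3, w), 2)))
Pow(Add(M, Function('Y')(t)), -1) = Pow(Add(-33499, Add(Pow(-233, 2), Pow(Add(3, -233), 2))), -1) = Pow(Add(-33499, Add(54289, Pow(-230, 2))), -1) = Pow(Add(-33499, Add(54289, 52900)), -1) = Pow(Add(-33499, 107189), -1) = Pow(73690, -1) = Rational(1, 73690)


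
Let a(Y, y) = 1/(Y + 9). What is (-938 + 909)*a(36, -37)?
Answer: -29/45 ≈ -0.64444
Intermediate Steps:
a(Y, y) = 1/(9 + Y)
(-938 + 909)*a(36, -37) = (-938 + 909)/(9 + 36) = -29/45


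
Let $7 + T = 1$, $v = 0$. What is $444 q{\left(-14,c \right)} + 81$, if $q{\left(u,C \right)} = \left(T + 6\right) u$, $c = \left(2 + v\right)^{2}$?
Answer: $81$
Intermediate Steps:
$T = -6$ ($T = -7 + 1 = -6$)
$c = 4$ ($c = \left(2 + 0\right)^{2} = 2^{2} = 4$)
$q{\left(u,C \right)} = 0$ ($q{\left(u,C \right)} = \left(-6 + 6\right) u = 0 u = 0$)
$444 q{\left(-14,c \right)} + 81 = 444 \cdot 0 + 81 = 0 + 81 = 81$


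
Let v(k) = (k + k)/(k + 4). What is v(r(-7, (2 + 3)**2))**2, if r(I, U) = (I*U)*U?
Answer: 76562500/19105641 ≈ 4.0073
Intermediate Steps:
r(I, U) = I*U**2
v(k) = 2*k/(4 + k) (v(k) = (2*k)/(4 + k) = 2*k/(4 + k))
v(r(-7, (2 + 3)**2))**2 = (2*(-7*(2 + 3)**4)/(4 - 7*(2 + 3)**4))**2 = (2*(-7*(5**2)**2)/(4 - 7*(5**2)**2))**2 = (2*(-7*25**2)/(4 - 7*25**2))**2 = (2*(-7*625)/(4 - 7*625))**2 = (2*(-4375)/(4 - 4375))**2 = (2*(-4375)/(-4371))**2 = (2*(-4375)*(-1/4371))**2 = (8750/4371)**2 = 76562500/19105641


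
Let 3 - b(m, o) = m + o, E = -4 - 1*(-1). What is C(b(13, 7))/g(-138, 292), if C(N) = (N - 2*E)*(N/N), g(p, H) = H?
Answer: -11/292 ≈ -0.037671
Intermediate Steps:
E = -3 (E = -4 + 1 = -3)
b(m, o) = 3 - m - o (b(m, o) = 3 - (m + o) = 3 + (-m - o) = 3 - m - o)
C(N) = 6 + N (C(N) = (N - 2*(-3))*(N/N) = (N + 6)*1 = (6 + N)*1 = 6 + N)
C(b(13, 7))/g(-138, 292) = (6 + (3 - 1*13 - 1*7))/292 = (6 + (3 - 13 - 7))*(1/292) = (6 - 17)*(1/292) = -11*1/292 = -11/292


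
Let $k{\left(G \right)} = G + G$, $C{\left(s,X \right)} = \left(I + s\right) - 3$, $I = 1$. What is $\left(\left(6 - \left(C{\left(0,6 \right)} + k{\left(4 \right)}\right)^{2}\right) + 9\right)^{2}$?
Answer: $441$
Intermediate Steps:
$C{\left(s,X \right)} = -2 + s$ ($C{\left(s,X \right)} = \left(1 + s\right) - 3 = -2 + s$)
$k{\left(G \right)} = 2 G$
$\left(\left(6 - \left(C{\left(0,6 \right)} + k{\left(4 \right)}\right)^{2}\right) + 9\right)^{2} = \left(\left(6 - \left(\left(-2 + 0\right) + 2 \cdot 4\right)^{2}\right) + 9\right)^{2} = \left(\left(6 - \left(-2 + 8\right)^{2}\right) + 9\right)^{2} = \left(\left(6 - 6^{2}\right) + 9\right)^{2} = \left(\left(6 - 36\right) + 9\right)^{2} = \left(-30 + 9\right)^{2} = \left(-21\right)^{2} = 441$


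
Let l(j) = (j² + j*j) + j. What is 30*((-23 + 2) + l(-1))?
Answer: -600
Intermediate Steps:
l(j) = j + 2*j² (l(j) = (j² + j²) + j = 2*j² + j = j + 2*j²)
30*((-23 + 2) + l(-1)) = 30*((-23 + 2) - (1 + 2*(-1))) = 30*(-21 - (1 - 2)) = 30*(-21 - 1*(-1)) = 30*(-21 + 1) = 30*(-20) = -600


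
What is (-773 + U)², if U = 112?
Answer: 436921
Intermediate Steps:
(-773 + U)² = (-773 + 112)² = (-661)² = 436921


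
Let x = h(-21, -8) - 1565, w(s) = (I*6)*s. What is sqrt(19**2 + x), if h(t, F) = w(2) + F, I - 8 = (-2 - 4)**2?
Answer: 6*I*sqrt(19) ≈ 26.153*I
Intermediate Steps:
I = 44 (I = 8 + (-2 - 4)**2 = 8 + (-6)**2 = 8 + 36 = 44)
w(s) = 264*s (w(s) = (44*6)*s = 264*s)
h(t, F) = 528 + F (h(t, F) = 264*2 + F = 528 + F)
x = -1045 (x = (528 - 8) - 1565 = 520 - 1565 = -1045)
sqrt(19**2 + x) = sqrt(19**2 - 1045) = sqrt(361 - 1045) = sqrt(-684) = 6*I*sqrt(19)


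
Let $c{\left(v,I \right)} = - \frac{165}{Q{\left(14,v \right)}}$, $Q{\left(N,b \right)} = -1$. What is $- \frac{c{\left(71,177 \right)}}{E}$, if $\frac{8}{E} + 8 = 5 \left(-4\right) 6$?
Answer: $2640$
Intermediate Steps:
$c{\left(v,I \right)} = 165$ ($c{\left(v,I \right)} = - \frac{165}{-1} = \left(-165\right) \left(-1\right) = 165$)
$E = - \frac{1}{16}$ ($E = \frac{8}{-8 + 5 \left(-4\right) 6} = \frac{8}{-8 - 120} = \frac{8}{-128} = 8 \left(- \frac{1}{128}\right) = - \frac{1}{16} \approx -0.0625$)
$- \frac{c{\left(71,177 \right)}}{E} = - \frac{165}{- \frac{1}{16}} = - 165 \left(-16\right) = \left(-1\right) \left(-2640\right) = 2640$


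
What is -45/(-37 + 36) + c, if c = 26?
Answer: 71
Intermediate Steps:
-45/(-37 + 36) + c = -45/(-37 + 36) + 26 = -45/(-1) + 26 = -45*(-1) + 26 = 45 + 26 = 71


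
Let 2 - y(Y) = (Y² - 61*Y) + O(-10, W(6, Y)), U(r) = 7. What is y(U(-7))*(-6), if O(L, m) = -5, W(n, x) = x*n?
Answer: -2310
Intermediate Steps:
W(n, x) = n*x
y(Y) = 7 - Y² + 61*Y (y(Y) = 2 - ((Y² - 61*Y) - 5) = 2 - (-5 + Y² - 61*Y) = 2 + (5 - Y² + 61*Y) = 7 - Y² + 61*Y)
y(U(-7))*(-6) = (7 - 1*7² + 61*7)*(-6) = (7 - 1*49 + 427)*(-6) = (7 - 49 + 427)*(-6) = 385*(-6) = -2310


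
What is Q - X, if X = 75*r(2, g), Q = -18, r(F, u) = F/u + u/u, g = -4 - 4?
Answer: -297/4 ≈ -74.250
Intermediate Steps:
g = -8
r(F, u) = 1 + F/u (r(F, u) = F/u + 1 = 1 + F/u)
X = 225/4 (X = 75*((2 - 8)/(-8)) = 75*(-⅛*(-6)) = 75*(¾) = 225/4 ≈ 56.250)
Q - X = -18 - 1*225/4 = -18 - 225/4 = -297/4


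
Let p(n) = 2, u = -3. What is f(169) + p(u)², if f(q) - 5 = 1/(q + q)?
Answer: 3043/338 ≈ 9.0030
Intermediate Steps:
f(q) = 5 + 1/(2*q) (f(q) = 5 + 1/(q + q) = 5 + 1/(2*q))
f(169) + p(u)² = (5 + (½)/169) + 2² = (5 + (½)*(1/169)) + 4 = (5 + 1/338) + 4 = 1691/338 + 4 = 3043/338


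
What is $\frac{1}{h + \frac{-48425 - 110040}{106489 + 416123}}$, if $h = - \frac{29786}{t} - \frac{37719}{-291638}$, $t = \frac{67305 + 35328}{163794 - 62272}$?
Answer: $- \frac{2607109439949108}{76815197500773235423} \approx -3.394 \cdot 10^{-5}$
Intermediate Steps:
$t = \frac{102633}{101522} \approx 1.0109$
$h = - \frac{881890277836169}{29931682854}$ ($h = - \frac{29786}{\frac{102633}{101522}} - \frac{37719}{-291638} = \left(-29786\right) \frac{101522}{102633} - - \frac{37719}{291638} = - \frac{3023934292}{102633} + \frac{37719}{291638} = - \frac{881890277836169}{29931682854} \approx -29463.0$)
$\frac{1}{h + \frac{-48425 - 110040}{106489 + 416123}} = \frac{1}{- \frac{881890277836169}{29931682854} + \frac{-48425 - 110040}{106489 + 416123}} = \frac{1}{- \frac{881890277836169}{29931682854} - \frac{158465}{522612}} = \frac{1}{- \frac{76815197500773235423}{2607109439949108}} = - \frac{2607109439949108}{76815197500773235423}$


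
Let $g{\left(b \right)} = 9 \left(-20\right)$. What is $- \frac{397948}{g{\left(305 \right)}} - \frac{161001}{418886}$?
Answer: $\frac{41666466437}{18849870} \approx 2210.4$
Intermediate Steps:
$g{\left(b \right)} = -180$
$- \frac{397948}{g{\left(305 \right)}} - \frac{161001}{418886} = - \frac{397948}{-180} - \frac{161001}{418886} = \left(-397948\right) \left(- \frac{1}{180}\right) - \frac{161001}{418886} = \frac{99487}{45} - \frac{161001}{418886} = \frac{41666466437}{18849870}$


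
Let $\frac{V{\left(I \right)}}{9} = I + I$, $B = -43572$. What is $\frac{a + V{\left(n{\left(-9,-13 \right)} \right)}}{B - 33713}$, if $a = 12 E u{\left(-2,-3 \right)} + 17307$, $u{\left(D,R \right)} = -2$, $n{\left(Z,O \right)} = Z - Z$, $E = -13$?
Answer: $- \frac{17619}{77285} \approx -0.22797$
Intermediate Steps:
$n{\left(Z,O \right)} = 0$
$V{\left(I \right)} = 18 I$ ($V{\left(I \right)} = 9 \left(I + I\right) = 9 \cdot 2 I = 18 I$)
$a = 17619$ ($a = 12 \left(-13\right) \left(-2\right) + 17307 = \left(-156\right) \left(-2\right) + 17307 = 312 + 17307 = 17619$)
$\frac{a + V{\left(n{\left(-9,-13 \right)} \right)}}{B - 33713} = \frac{17619 + 18 \cdot 0}{-43572 - 33713} = \frac{17619 + 0}{-77285} = 17619 \left(- \frac{1}{77285}\right) = - \frac{17619}{77285}$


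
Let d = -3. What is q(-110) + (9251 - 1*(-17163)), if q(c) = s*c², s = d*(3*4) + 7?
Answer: -324486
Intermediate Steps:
s = -29 (s = -9*4 + 7 = -3*12 + 7 = -36 + 7 = -29)
q(c) = -29*c²
q(-110) + (9251 - 1*(-17163)) = -29*(-110)² + (9251 - 1*(-17163)) = -29*12100 + (9251 + 17163) = -350900 + 26414 = -324486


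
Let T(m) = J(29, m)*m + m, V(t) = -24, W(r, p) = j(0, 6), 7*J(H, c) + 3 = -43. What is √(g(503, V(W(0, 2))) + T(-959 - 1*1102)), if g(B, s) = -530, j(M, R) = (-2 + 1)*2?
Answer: √536683/7 ≈ 104.66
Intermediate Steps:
j(M, R) = -2 (j(M, R) = -1*2 = -2)
J(H, c) = -46/7 (J(H, c) = -3/7 + (⅐)*(-43) = -3/7 - 43/7 = -46/7)
W(r, p) = -2
T(m) = -39*m/7 (T(m) = -46*m/7 + m = -39*m/7)
√(g(503, V(W(0, 2))) + T(-959 - 1*1102)) = √(-530 - 39*(-959 - 1*1102)/7) = √(-530 - 39*(-959 - 1102)/7) = √(-530 - 39/7*(-2061)) = √(-530 + 80379/7) = √(76669/7) = √536683/7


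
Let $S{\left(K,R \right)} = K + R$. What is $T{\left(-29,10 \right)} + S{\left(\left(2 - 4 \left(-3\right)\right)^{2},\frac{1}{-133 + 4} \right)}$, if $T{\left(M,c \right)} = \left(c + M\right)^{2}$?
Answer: $\frac{71852}{129} \approx 556.99$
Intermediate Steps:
$T{\left(M,c \right)} = \left(M + c\right)^{2}$
$T{\left(-29,10 \right)} + S{\left(\left(2 - 4 \left(-3\right)\right)^{2},\frac{1}{-133 + 4} \right)} = \left(-29 + 10\right)^{2} + \left(\left(2 - 4 \left(-3\right)\right)^{2} + \frac{1}{-133 + 4}\right) = \left(-19\right)^{2} + \left(\left(2 - -12\right)^{2} + \frac{1}{-129}\right) = 361 - \left(\frac{1}{129} - \left(2 + 12\right)^{2}\right) = 361 - \left(\frac{1}{129} - 14^{2}\right) = 361 + \left(196 - \frac{1}{129}\right) = 361 + \frac{25283}{129} = \frac{71852}{129}$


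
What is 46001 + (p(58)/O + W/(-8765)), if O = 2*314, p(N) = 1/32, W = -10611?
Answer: 8102895628861/176141440 ≈ 46002.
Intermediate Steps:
p(N) = 1/32
O = 628
46001 + (p(58)/O + W/(-8765)) = 46001 + ((1/32)/628 - 10611/(-8765)) = 46001 + ((1/32)*(1/628) - 10611*(-1/8765)) = 46001 + (1/20096 + 10611/8765) = 46001 + 213247421/176141440 = 8102895628861/176141440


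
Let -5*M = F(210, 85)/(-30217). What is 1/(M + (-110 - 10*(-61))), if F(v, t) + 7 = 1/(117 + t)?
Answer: 30519170/15259583587 ≈ 0.0020000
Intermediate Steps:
F(v, t) = -7 + 1/(117 + t)
M = -1413/30519170 (M = -(-818 - 7*85)/(117 + 85)/(5*(-30217)) = -(-818 - 595)/202*(-1)/(5*30217) = -(1/202)*(-1413)*(-1)/(5*30217) = -(-1413)*(-1)/(1010*30217) = -⅕*1413/6103834 = -1413/30519170 ≈ -4.6299e-5)
1/(M + (-110 - 10*(-61))) = 1/(-1413/30519170 + (-110 - 10*(-61))) = 1/(-1413/30519170 + (-110 + 610)) = 1/(-1413/30519170 + 500) = 1/(15259583587/30519170) = 30519170/15259583587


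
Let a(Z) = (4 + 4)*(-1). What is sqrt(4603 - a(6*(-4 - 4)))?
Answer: sqrt(4611) ≈ 67.904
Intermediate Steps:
a(Z) = -8 (a(Z) = 8*(-1) = -8)
sqrt(4603 - a(6*(-4 - 4))) = sqrt(4603 - 1*(-8)) = sqrt(4603 + 8) = sqrt(4611)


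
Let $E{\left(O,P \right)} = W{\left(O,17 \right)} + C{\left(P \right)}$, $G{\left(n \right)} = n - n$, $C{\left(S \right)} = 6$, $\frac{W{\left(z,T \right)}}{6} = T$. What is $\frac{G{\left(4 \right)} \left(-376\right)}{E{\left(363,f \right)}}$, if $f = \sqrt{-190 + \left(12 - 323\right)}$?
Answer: $0$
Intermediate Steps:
$W{\left(z,T \right)} = 6 T$
$G{\left(n \right)} = 0$
$f = i \sqrt{501}$ ($f = \sqrt{-190 - 311} = \sqrt{-501} = i \sqrt{501} \approx 22.383 i$)
$E{\left(O,P \right)} = 108$ ($E{\left(O,P \right)} = 6 \cdot 17 + 6 = 102 + 6 = 108$)
$\frac{G{\left(4 \right)} \left(-376\right)}{E{\left(363,f \right)}} = \frac{0 \left(-376\right)}{108} = 0 \cdot \frac{1}{108} = 0$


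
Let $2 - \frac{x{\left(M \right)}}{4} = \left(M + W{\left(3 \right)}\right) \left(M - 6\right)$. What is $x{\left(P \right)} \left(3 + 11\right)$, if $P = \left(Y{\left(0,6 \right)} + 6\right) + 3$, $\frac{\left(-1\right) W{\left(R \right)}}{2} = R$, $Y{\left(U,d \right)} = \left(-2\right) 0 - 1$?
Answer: $-112$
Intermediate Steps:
$Y{\left(U,d \right)} = -1$ ($Y{\left(U,d \right)} = 0 - 1 = -1$)
$W{\left(R \right)} = - 2 R$
$P = 8$ ($P = \left(-1 + 6\right) + 3 = 5 + 3 = 8$)
$x{\left(M \right)} = 8 - 4 \left(-6 + M\right)^{2}$ ($x{\left(M \right)} = 8 - 4 \left(M - 6\right) \left(M - 6\right) = 8 - 4 \left(M - 6\right) \left(-6 + M\right) = 8 - 4 \left(-6 + M\right) \left(-6 + M\right) = 8 - 4 \left(-6 + M\right)^{2}$)
$x{\left(P \right)} \left(3 + 11\right) = \left(-136 - 4 \cdot 8^{2} + 48 \cdot 8\right) \left(3 + 11\right) = \left(-136 - 256 + 384\right) 14 = \left(-8\right) 14 = -112$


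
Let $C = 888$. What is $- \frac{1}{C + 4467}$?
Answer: $- \frac{1}{5355} \approx -0.00018674$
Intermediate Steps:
$- \frac{1}{C + 4467} = - \frac{1}{888 + 4467} = - \frac{1}{5355}$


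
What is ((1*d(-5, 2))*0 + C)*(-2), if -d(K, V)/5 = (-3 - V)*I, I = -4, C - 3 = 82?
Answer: -170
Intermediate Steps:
C = 85 (C = 3 + 82 = 85)
d(K, V) = -60 - 20*V (d(K, V) = -5*(-3 - V)*(-4) = -5*(12 + 4*V) = -60 - 20*V)
((1*d(-5, 2))*0 + C)*(-2) = ((1*(-60 - 20*2))*0 + 85)*(-2) = ((1*(-60 - 40))*0 + 85)*(-2) = ((1*(-100))*0 + 85)*(-2) = (-100*0 + 85)*(-2) = (0 + 85)*(-2) = 85*(-2) = -170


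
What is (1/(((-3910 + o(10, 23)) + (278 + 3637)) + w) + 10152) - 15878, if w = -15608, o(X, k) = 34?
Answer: -89148095/15569 ≈ -5726.0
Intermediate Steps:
(1/(((-3910 + o(10, 23)) + (278 + 3637)) + w) + 10152) - 15878 = (1/(((-3910 + 34) + (278 + 3637)) - 15608) + 10152) - 15878 = (1/((-3876 + 3915) - 15608) + 10152) - 15878 = (1/(39 - 15608) + 10152) - 15878 = (1/(-15569) + 10152) - 15878 = (-1/15569 + 10152) - 15878 = 158056487/15569 - 15878 = -89148095/15569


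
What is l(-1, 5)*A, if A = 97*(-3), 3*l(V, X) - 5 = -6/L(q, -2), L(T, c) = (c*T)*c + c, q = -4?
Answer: -1552/3 ≈ -517.33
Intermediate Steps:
L(T, c) = c + T*c² (L(T, c) = (T*c)*c + c = T*c² + c = c + T*c²)
l(V, X) = 16/9 (l(V, X) = 5/3 + (-6*(-1/(2*(1 - 4*(-2)))))/3 = 5/3 + (-6*(-1/(2*(1 + 8))))/3 = 5/3 + (-6/((-2*9)))/3 = 5/3 + (-6/(-18))/3 = 5/3 + (-6*(-1/18))/3 = 5/3 + (⅓)*(⅓) = 5/3 + ⅑ = 16/9)
A = -291
l(-1, 5)*A = (16/9)*(-291) = -1552/3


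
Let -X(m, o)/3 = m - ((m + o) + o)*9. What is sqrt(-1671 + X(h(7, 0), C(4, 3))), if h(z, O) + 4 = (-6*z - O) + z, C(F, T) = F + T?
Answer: I*sqrt(2229) ≈ 47.212*I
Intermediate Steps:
h(z, O) = -4 - O - 5*z (h(z, O) = -4 + ((-6*z - O) + z) = -4 + ((-O - 6*z) + z) = -4 + (-O - 5*z) = -4 - O - 5*z)
X(m, o) = 24*m + 54*o (X(m, o) = -3*(m - ((m + o) + o)*9) = -3*(m - (m + 2*o)*9) = -3*(m - (9*m + 18*o)) = -3*(m + (-18*o - 9*m)) = -3*(-18*o - 8*m) = 24*m + 54*o)
sqrt(-1671 + X(h(7, 0), C(4, 3))) = sqrt(-1671 + (24*(-4 - 1*0 - 5*7) + 54*(4 + 3))) = sqrt(-1671 + (24*(-4 + 0 - 35) + 54*7)) = sqrt(-1671 + (24*(-39) + 378)) = sqrt(-1671 + (-936 + 378)) = sqrt(-1671 - 558) = sqrt(-2229) = I*sqrt(2229)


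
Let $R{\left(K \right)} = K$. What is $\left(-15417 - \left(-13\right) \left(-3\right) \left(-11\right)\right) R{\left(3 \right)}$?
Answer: $-44964$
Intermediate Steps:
$\left(-15417 - \left(-13\right) \left(-3\right) \left(-11\right)\right) R{\left(3 \right)} = \left(-15417 - \left(-13\right) \left(-3\right) \left(-11\right)\right) 3 = \left(-15417 - 39 \left(-11\right)\right) 3 = \left(-15417 - -429\right) 3 = \left(-15417 + 429\right) 3 = \left(-14988\right) 3 = -44964$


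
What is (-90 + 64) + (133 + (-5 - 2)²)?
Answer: 156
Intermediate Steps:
(-90 + 64) + (133 + (-5 - 2)²) = -26 + (133 + (-7)²) = -26 + (133 + 49) = -26 + 182 = 156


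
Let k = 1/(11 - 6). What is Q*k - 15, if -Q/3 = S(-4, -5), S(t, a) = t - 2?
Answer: -57/5 ≈ -11.400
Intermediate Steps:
S(t, a) = -2 + t
Q = 18 (Q = -3*(-2 - 4) = -3*(-6) = 18)
k = 1/5 ≈ 0.20000
Q*k - 15 = 18*(1/5) - 15 = 18/5 - 15 = -57/5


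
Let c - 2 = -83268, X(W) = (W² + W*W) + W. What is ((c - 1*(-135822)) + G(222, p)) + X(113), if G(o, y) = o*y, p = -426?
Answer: -16365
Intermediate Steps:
X(W) = W + 2*W² (X(W) = (W² + W²) + W = 2*W² + W = W + 2*W²)
c = -83266 (c = 2 - 83268 = -83266)
((c - 1*(-135822)) + G(222, p)) + X(113) = ((-83266 - 1*(-135822)) + 222*(-426)) + 113*(1 + 2*113) = ((-83266 + 135822) - 94572) + 113*(1 + 226) = (52556 - 94572) + 113*227 = -42016 + 25651 = -16365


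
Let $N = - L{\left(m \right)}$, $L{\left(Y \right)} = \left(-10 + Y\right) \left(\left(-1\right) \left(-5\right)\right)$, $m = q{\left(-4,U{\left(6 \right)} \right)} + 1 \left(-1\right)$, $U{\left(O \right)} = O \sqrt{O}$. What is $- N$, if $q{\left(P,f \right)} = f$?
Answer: $-55 + 30 \sqrt{6} \approx 18.485$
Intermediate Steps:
$U{\left(O \right)} = O^{\frac{3}{2}}$
$m = -1 + 6 \sqrt{6}$ ($m = 6^{\frac{3}{2}} + 1 \left(-1\right) = 6 \sqrt{6} - 1 = -1 + 6 \sqrt{6} \approx 13.697$)
$L{\left(Y \right)} = -50 + 5 Y$ ($L{\left(Y \right)} = \left(-10 + Y\right) 5 = -50 + 5 Y$)
$N = 55 - 30 \sqrt{6}$ ($N = - (-50 + 5 \left(-1 + 6 \sqrt{6}\right)) = - (-50 - \left(5 - 30 \sqrt{6}\right)) = - (-55 + 30 \sqrt{6}) = 55 - 30 \sqrt{6} \approx -18.485$)
$- N = - (55 - 30 \sqrt{6}) = -55 + 30 \sqrt{6}$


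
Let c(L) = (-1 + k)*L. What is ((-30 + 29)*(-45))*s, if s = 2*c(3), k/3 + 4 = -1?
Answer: -4320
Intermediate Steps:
k = -15 (k = -12 + 3*(-1) = -12 - 3 = -15)
c(L) = -16*L (c(L) = (-1 - 15)*L = -16*L)
s = -96 (s = 2*(-16*3) = 2*(-48) = -96)
((-30 + 29)*(-45))*s = ((-30 + 29)*(-45))*(-96) = -1*(-45)*(-96) = 45*(-96) = -4320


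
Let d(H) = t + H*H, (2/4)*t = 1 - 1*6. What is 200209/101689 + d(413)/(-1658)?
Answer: -17012027629/168600362 ≈ -100.90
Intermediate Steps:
t = -10 (t = 2*(1 - 1*6) = 2*(1 - 6) = 2*(-5) = -10)
d(H) = -10 + H² (d(H) = -10 + H*H = -10 + H²)
200209/101689 + d(413)/(-1658) = 200209/101689 + (-10 + 413²)/(-1658) = 200209*(1/101689) + (-10 + 170569)*(-1/1658) = 200209/101689 + 170559*(-1/1658) = 200209/101689 - 170559/1658 = -17012027629/168600362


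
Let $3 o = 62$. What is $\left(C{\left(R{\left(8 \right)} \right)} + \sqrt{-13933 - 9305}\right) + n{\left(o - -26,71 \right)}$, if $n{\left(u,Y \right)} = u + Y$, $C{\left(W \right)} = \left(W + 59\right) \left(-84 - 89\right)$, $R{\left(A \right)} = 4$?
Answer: $- \frac{32344}{3} + 3 i \sqrt{2582} \approx -10781.0 + 152.44 i$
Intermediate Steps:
$o = \frac{62}{3}$ ($o = \frac{1}{3} \cdot 62 = \frac{62}{3} \approx 20.667$)
$C{\left(W \right)} = -10207 - 173 W$ ($C{\left(W \right)} = \left(59 + W\right) \left(-173\right) = -10207 - 173 W$)
$n{\left(u,Y \right)} = Y + u$
$\left(C{\left(R{\left(8 \right)} \right)} + \sqrt{-13933 - 9305}\right) + n{\left(o - -26,71 \right)} = \left(\left(-10207 - 692\right) + \sqrt{-13933 - 9305}\right) + \left(71 + \left(\frac{62}{3} - -26\right)\right) = \left(\left(-10207 - 692\right) + \sqrt{-23238}\right) + \left(71 + \left(\frac{62}{3} + 26\right)\right) = \left(-10899 + 3 i \sqrt{2582}\right) + \left(71 + \frac{140}{3}\right) = \left(-10899 + 3 i \sqrt{2582}\right) + \frac{353}{3} = - \frac{32344}{3} + 3 i \sqrt{2582}$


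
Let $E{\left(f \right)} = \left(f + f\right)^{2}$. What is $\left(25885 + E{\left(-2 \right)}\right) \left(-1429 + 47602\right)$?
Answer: $1195926873$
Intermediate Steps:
$E{\left(f \right)} = 4 f^{2}$ ($E{\left(f \right)} = \left(2 f\right)^{2} = 4 f^{2}$)
$\left(25885 + E{\left(-2 \right)}\right) \left(-1429 + 47602\right) = \left(25885 + 4 \left(-2\right)^{2}\right) \left(-1429 + 47602\right) = \left(25885 + 4 \cdot 4\right) 46173 = \left(25885 + 16\right) 46173 = 25901 \cdot 46173 = 1195926873$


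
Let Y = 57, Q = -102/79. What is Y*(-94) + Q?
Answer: -423384/79 ≈ -5359.3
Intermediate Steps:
Q = -102/79 (Q = -102*1/79 = -102/79 ≈ -1.2911)
Y*(-94) + Q = 57*(-94) - 102/79 = -5358 - 102/79 = -423384/79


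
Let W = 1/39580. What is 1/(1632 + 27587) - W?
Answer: 10361/1156488020 ≈ 8.9590e-6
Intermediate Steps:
W = 1/39580 ≈ 2.5265e-5
1/(1632 + 27587) - W = 1/(1632 + 27587) - 1*1/39580 = 1/29219 - 1/39580 = 10361/1156488020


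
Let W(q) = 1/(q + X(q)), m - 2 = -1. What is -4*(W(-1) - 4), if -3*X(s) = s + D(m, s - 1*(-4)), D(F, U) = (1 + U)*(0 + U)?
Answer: 118/7 ≈ 16.857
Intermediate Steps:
m = 1 (m = 2 - 1 = 1)
D(F, U) = U*(1 + U) (D(F, U) = (1 + U)*U = U*(1 + U))
X(s) = -s/3 - (4 + s)*(5 + s)/3 (X(s) = -(s + (s - 1*(-4))*(1 + (s - 1*(-4))))/3 = -(s + (s + 4)*(1 + (s + 4)))/3 = -(s + (4 + s)*(1 + (4 + s)))/3 = -(s + (4 + s)*(5 + s))/3 = -s/3 - (4 + s)*(5 + s)/3)
W(q) = 1/(2*q/3 - (4 + q)*(5 + q)/3) (W(q) = 1/(q + (-q/3 - (4 + q)*(5 + q)/3)) = 1/(2*q/3 - (4 + q)*(5 + q)/3))
-4*(W(-1) - 4) = -4*(3/(2*(-1) - (4 - 1)*(5 - 1)) - 4) = -4*(3/(-2 - 1*3*4) - 4) = -4*(3/(-2 - 12) - 4) = -4*(3/(-14) - 4) = -4*(3*(-1/14) - 4) = -4*(-3/14 - 4) = -4*(-59/14) = 118/7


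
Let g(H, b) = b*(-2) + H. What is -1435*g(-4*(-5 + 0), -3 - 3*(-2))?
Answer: -20090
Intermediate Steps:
g(H, b) = H - 2*b (g(H, b) = -2*b + H = H - 2*b)
-1435*g(-4*(-5 + 0), -3 - 3*(-2)) = -1435*(-4*(-5 + 0) - 2*(-3 - 3*(-2))) = -1435*(-4*(-5) - 2*(-3 + 6)) = -1435*(20 - 2*3) = -1435*(20 - 6) = -1435*14 = -20090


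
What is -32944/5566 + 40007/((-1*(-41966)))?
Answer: -579924471/116791378 ≈ -4.9655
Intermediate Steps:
-32944/5566 + 40007/((-1*(-41966))) = -32944*1/5566 + 40007/41966 = -16472/2783 + 40007*(1/41966) = -16472/2783 + 40007/41966 = -579924471/116791378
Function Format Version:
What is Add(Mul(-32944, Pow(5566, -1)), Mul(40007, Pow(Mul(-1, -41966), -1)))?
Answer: Rational(-579924471, 116791378) ≈ -4.9655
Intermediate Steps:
Add(Mul(-32944, Pow(5566, -1)), Mul(40007, Pow(Mul(-1, -41966), -1))) = Add(Mul(-32944, Rational(1, 5566)), Mul(40007, Pow(41966, -1))) = Add(Rational(-16472, 2783), Mul(40007, Rational(1, 41966))) = Add(Rational(-16472, 2783), Rational(40007, 41966)) = Rational(-579924471, 116791378)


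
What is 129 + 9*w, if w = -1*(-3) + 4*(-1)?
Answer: 120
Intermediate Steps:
w = -1 (w = 3 - 4 = -1)
129 + 9*w = 129 + 9*(-1) = 129 - 9 = 120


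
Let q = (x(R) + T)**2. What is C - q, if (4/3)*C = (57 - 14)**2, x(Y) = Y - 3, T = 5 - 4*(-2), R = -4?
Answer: 5403/4 ≈ 1350.8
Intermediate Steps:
T = 13 (T = 5 + 8 = 13)
x(Y) = -3 + Y
q = 36 (q = ((-3 - 4) + 13)**2 = (-7 + 13)**2 = 6**2 = 36)
C = 5547/4 (C = 3*(57 - 14)**2/4 = (3/4)*43**2 = (3/4)*1849 = 5547/4 ≈ 1386.8)
C - q = 5547/4 - 1*36 = 5547/4 - 36 = 5403/4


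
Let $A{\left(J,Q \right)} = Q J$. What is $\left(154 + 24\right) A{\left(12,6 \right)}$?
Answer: $12816$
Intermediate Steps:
$A{\left(J,Q \right)} = J Q$
$\left(154 + 24\right) A{\left(12,6 \right)} = \left(154 + 24\right) 12 \cdot 6 = 178 \cdot 72 = 12816$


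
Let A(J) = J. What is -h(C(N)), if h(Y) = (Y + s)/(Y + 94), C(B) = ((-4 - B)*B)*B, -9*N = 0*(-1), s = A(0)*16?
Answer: 0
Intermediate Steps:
s = 0 (s = 0*16 = 0)
N = 0 (N = -0*(-1) = -1/9*0 = 0)
C(B) = B**2*(-4 - B) (C(B) = (B*(-4 - B))*B = B**2*(-4 - B))
h(Y) = Y/(94 + Y) (h(Y) = (Y + 0)/(Y + 94) = Y/(94 + Y))
-h(C(N)) = -0**2*(-4 - 1*0)/(94 + 0**2*(-4 - 1*0)) = -0*(-4 + 0)/(94 + 0*(-4 + 0)) = -0*(-4)/(94 + 0*(-4)) = -0/(94 + 0) = -0/94 = -1*0 = 0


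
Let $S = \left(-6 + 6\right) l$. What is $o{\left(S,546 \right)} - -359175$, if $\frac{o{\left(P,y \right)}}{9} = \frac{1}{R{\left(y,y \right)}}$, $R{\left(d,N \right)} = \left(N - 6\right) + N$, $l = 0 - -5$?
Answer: $\frac{130021353}{362} \approx 3.5918 \cdot 10^{5}$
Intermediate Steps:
$l = 5$ ($l = 0 + 5 = 5$)
$R{\left(d,N \right)} = -6 + 2 N$ ($R{\left(d,N \right)} = \left(-6 + N\right) + N = -6 + 2 N$)
$S = 0$ ($S = \left(-6 + 6\right) 5 = 0 \cdot 5 = 0$)
$o{\left(P,y \right)} = \frac{9}{-6 + 2 y}$
$o{\left(S,546 \right)} - -359175 = \frac{9}{2 \left(-3 + 546\right)} - -359175 = \frac{9}{2 \cdot 543} + 359175 = \frac{9}{2} \cdot \frac{1}{543} + 359175 = \frac{3}{362} + 359175 = \frac{130021353}{362}$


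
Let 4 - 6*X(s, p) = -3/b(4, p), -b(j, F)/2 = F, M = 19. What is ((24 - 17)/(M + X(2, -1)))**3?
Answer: 592704/13651919 ≈ 0.043415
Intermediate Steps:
b(j, F) = -2*F
X(s, p) = 2/3 - 1/(4*p) (X(s, p) = 2/3 - (-1)/(2*((-2*p))) = 2/3 - (-1)*(-1/(2*p))/2 = 2/3 - 1/(4*p))
((24 - 17)/(M + X(2, -1)))**3 = ((24 - 17)/(19 + (1/12)*(-3 + 8*(-1))/(-1)))**3 = (7/(19 + (1/12)*(-1)*(-3 - 8)))**3 = (7/(19 + (1/12)*(-1)*(-11)))**3 = (7/(19 + 11/12))**3 = (7/(239/12))**3 = (7*(12/239))**3 = (84/239)**3 = 592704/13651919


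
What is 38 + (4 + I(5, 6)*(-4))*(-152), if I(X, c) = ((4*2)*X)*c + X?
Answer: 148390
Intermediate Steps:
I(X, c) = X + 8*X*c (I(X, c) = (8*X)*c + X = 8*X*c + X = X + 8*X*c)
38 + (4 + I(5, 6)*(-4))*(-152) = 38 + (4 + (5*(1 + 8*6))*(-4))*(-152) = 38 + (4 + (5*(1 + 48))*(-4))*(-152) = 38 + (4 + (5*49)*(-4))*(-152) = 38 + (4 + 245*(-4))*(-152) = 38 + (4 - 980)*(-152) = 38 - 976*(-152) = 38 + 148352 = 148390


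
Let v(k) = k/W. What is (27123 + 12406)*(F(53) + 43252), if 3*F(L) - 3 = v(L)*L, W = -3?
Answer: 15276693572/9 ≈ 1.6974e+9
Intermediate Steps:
v(k) = -k/3 (v(k) = k/(-3) = k*(-⅓) = -k/3)
F(L) = 1 - L²/9 (F(L) = 1 + ((-L/3)*L)/3 = 1 + (-L²/3)/3 = 1 - L²/9)
(27123 + 12406)*(F(53) + 43252) = (27123 + 12406)*((1 - ⅑*53²) + 43252) = 39529*((1 - ⅑*2809) + 43252) = 39529*((1 - 2809/9) + 43252) = 39529*(-2800/9 + 43252) = 39529*(386468/9) = 15276693572/9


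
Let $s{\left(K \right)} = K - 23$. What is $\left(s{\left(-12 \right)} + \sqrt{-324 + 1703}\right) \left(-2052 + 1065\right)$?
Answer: $34545 - 987 \sqrt{1379} \approx -2107.1$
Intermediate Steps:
$s{\left(K \right)} = -23 + K$ ($s{\left(K \right)} = K - 23 = -23 + K$)
$\left(s{\left(-12 \right)} + \sqrt{-324 + 1703}\right) \left(-2052 + 1065\right) = \left(\left(-23 - 12\right) + \sqrt{-324 + 1703}\right) \left(-2052 + 1065\right) = \left(-35 + \sqrt{1379}\right) \left(-987\right) = 34545 - 987 \sqrt{1379}$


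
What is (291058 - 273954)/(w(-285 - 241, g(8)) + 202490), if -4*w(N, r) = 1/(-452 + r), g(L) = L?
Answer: 30376704/359622241 ≈ 0.084468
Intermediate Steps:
w(N, r) = -1/(4*(-452 + r))
(291058 - 273954)/(w(-285 - 241, g(8)) + 202490) = (291058 - 273954)/(-1/(-1808 + 4*8) + 202490) = 17104/(-1/(-1808 + 32) + 202490) = 17104/(-1/(-1776) + 202490) = 17104/(-1*(-1/1776) + 202490) = 17104/(1/1776 + 202490) = 17104/(359622241/1776) = 17104*(1776/359622241) = 30376704/359622241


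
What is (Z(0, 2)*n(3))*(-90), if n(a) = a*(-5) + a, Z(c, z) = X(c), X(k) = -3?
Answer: -3240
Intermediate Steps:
Z(c, z) = -3
n(a) = -4*a (n(a) = -5*a + a = -4*a)
(Z(0, 2)*n(3))*(-90) = -(-12)*3*(-90) = -3*(-12)*(-90) = 36*(-90) = -3240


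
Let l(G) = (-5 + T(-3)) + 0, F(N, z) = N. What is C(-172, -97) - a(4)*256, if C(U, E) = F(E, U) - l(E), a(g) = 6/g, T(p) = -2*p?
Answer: -482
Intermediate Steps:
l(G) = 1 (l(G) = (-5 - 2*(-3)) + 0 = (-5 + 6) + 0 = 1 + 0 = 1)
C(U, E) = -1 + E (C(U, E) = E - 1*1 = E - 1 = -1 + E)
C(-172, -97) - a(4)*256 = (-1 - 97) - 6/4*256 = -98 - 6*(¼)*256 = -98 - 3*256/2 = -98 - 1*384 = -98 - 384 = -482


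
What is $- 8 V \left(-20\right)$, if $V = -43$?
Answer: $-6880$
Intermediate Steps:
$- 8 V \left(-20\right) = \left(-8\right) \left(-43\right) \left(-20\right) = 344 \left(-20\right) = -6880$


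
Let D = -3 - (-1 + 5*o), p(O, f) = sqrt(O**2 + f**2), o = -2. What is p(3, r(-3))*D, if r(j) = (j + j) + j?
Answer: 24*sqrt(10) ≈ 75.895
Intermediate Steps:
r(j) = 3*j (r(j) = 2*j + j = 3*j)
D = 8 (D = -3 - (-1 + 5*(-2)) = -3 - (-1 - 10) = -3 - 1*(-11) = -3 + 11 = 8)
p(3, r(-3))*D = sqrt(3**2 + (3*(-3))**2)*8 = sqrt(9 + (-9)**2)*8 = sqrt(9 + 81)*8 = sqrt(90)*8 = (3*sqrt(10))*8 = 24*sqrt(10)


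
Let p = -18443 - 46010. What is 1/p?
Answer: -1/64453 ≈ -1.5515e-5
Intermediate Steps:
p = -64453
1/p = 1/(-64453) = -1/64453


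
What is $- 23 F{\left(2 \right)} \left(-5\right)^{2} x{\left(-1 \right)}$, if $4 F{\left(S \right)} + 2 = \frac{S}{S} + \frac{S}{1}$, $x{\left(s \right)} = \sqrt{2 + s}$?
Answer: $- \frac{575}{4} \approx -143.75$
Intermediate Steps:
$F{\left(S \right)} = - \frac{1}{4} + \frac{S}{4}$ ($F{\left(S \right)} = - \frac{1}{2} + \frac{\frac{S}{S} + \frac{S}{1}}{4} = - \frac{1}{2} + \frac{1 + S 1}{4} = - \frac{1}{2} + \frac{1 + S}{4} = - \frac{1}{2} + \left(\frac{1}{4} + \frac{S}{4}\right) = - \frac{1}{4} + \frac{S}{4}$)
$- 23 F{\left(2 \right)} \left(-5\right)^{2} x{\left(-1 \right)} = - 23 \left(- \frac{1}{4} + \frac{1}{4} \cdot 2\right) \left(-5\right)^{2} \sqrt{2 - 1} = - 23 \left(- \frac{1}{4} + \frac{1}{2}\right) 25 \sqrt{1} = \left(-23\right) \frac{1}{4} \cdot 25 \cdot 1 = \left(- \frac{23}{4}\right) 25 = - \frac{575}{4}$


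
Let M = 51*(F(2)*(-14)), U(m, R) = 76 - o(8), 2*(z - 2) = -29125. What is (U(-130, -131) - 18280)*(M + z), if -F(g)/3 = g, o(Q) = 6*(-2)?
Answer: 186950088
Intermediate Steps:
z = -29121/2 (z = 2 + (½)*(-29125) = 2 - 29125/2 = -29121/2 ≈ -14561.)
o(Q) = -12
F(g) = -3*g
U(m, R) = 88 (U(m, R) = 76 - 1*(-12) = 76 + 12 = 88)
M = 4284 (M = 51*(-3*2*(-14)) = 51*(-6*(-14)) = 51*84 = 4284)
(U(-130, -131) - 18280)*(M + z) = (88 - 18280)*(4284 - 29121/2) = -18192*(-20553/2) = 186950088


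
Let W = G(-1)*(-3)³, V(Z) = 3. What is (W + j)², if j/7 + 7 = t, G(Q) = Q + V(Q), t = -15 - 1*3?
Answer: 52441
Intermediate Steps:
t = -18 (t = -15 - 3 = -18)
G(Q) = 3 + Q (G(Q) = Q + 3 = 3 + Q)
j = -175 (j = -49 + 7*(-18) = -49 - 126 = -175)
W = -54 (W = (3 - 1)*(-3)³ = 2*(-27) = -54)
(W + j)² = (-54 - 175)² = (-229)² = 52441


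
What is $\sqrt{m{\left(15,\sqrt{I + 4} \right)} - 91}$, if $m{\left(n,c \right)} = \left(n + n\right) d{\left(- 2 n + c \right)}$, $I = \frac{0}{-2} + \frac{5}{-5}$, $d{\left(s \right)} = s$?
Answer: $\sqrt{-991 + 30 \sqrt{3}} \approx 30.644 i$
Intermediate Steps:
$I = -1$ ($I = 0 \left(- \frac{1}{2}\right) + 5 \left(- \frac{1}{5}\right) = 0 - 1 = -1$)
$m{\left(n,c \right)} = 2 n \left(c - 2 n\right)$ ($m{\left(n,c \right)} = \left(n + n\right) \left(- 2 n + c\right) = 2 n \left(c - 2 n\right)$)
$\sqrt{m{\left(15,\sqrt{I + 4} \right)} - 91} = \sqrt{2 \cdot 15 \left(\sqrt{-1 + 4} - 30\right) - 91} = \sqrt{2 \cdot 15 \left(\sqrt{3} - 30\right) - 91} = \sqrt{2 \cdot 15 \left(-30 + \sqrt{3}\right) - 91} = \sqrt{\left(-900 + 30 \sqrt{3}\right) - 91} = \sqrt{-991 + 30 \sqrt{3}}$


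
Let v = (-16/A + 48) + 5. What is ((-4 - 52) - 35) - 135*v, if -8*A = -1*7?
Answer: -33442/7 ≈ -4777.4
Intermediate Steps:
A = 7/8 (A = -(-1)*7/8 = -⅛*(-7) = 7/8 ≈ 0.87500)
v = 243/7 (v = (-16/7/8 + 48) + 5 = (-16*8/7 + 48) + 5 = (-128/7 + 48) + 5 = 208/7 + 5 = 243/7 ≈ 34.714)
((-4 - 52) - 35) - 135*v = ((-4 - 52) - 35) - 135*243/7 = (-56 - 35) - 32805/7 = -91 - 32805/7 = -33442/7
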